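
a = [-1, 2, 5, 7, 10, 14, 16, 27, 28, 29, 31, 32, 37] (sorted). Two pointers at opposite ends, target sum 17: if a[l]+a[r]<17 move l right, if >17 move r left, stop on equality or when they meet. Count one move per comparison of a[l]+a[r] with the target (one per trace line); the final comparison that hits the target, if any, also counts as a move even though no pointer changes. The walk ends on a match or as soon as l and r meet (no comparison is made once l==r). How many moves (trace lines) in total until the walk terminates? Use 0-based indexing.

l=0 r=12: -1+37=36 >17, r--
l=0 r=11: -1+32=31 >17, r--
l=0 r=10: -1+31=30 >17, r--
l=0 r=9: -1+29=28 >17, r--
l=0 r=8: -1+28=27 >17, r--
l=0 r=7: -1+27=26 >17, r--
l=0 r=6: -1+16=15 <17, l++
l=1 r=6: 2+16=18 >17, r--
l=1 r=5: 2+14=16 <17, l++
l=2 r=5: 5+14=19 >17, r--
l=2 r=4: 5+10=15 <17, l++
l=3 r=4: 7+10=17, found

12 moves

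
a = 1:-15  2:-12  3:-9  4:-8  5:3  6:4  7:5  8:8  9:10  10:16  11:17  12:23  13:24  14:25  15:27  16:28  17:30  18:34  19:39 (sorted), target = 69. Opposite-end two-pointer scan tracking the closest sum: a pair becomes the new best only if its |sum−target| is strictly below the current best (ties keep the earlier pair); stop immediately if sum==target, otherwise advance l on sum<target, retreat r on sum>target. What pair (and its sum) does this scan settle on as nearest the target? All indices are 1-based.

[1,19] -15+39=24 d=45 * → l++
[2,19] -12+39=27 d=42 * → l++
[3,19] -9+39=30 d=39 * → l++
[4,19] -8+39=31 d=38 * → l++
[5,19] 3+39=42 d=27 * → l++
[6,19] 4+39=43 d=26 * → l++
[7,19] 5+39=44 d=25 * → l++
[8,19] 8+39=47 d=22 * → l++
[9,19] 10+39=49 d=20 * → l++
[10,19] 16+39=55 d=14 * → l++
[11,19] 17+39=56 d=13 * → l++
[12,19] 23+39=62 d=7 * → l++
[13,19] 24+39=63 d=6 * → l++
[14,19] 25+39=64 d=5 * → l++
[15,19] 27+39=66 d=3 * → l++
[16,19] 28+39=67 d=2 * → l++
[17,19] 30+39=69 d=0 * → stop

pair (30, 39) with sum 69 (|Δ|=0)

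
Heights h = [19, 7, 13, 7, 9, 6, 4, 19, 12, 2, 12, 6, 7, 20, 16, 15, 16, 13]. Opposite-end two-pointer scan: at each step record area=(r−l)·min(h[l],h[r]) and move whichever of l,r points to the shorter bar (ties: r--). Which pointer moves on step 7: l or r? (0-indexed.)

[0,17] min(19,13)*17=221 best=221 * → r--
[0,16] min(19,16)*16=256 best=256 * → r--
[0,15] min(19,15)*15=225 best=256 → r--
[0,14] min(19,16)*14=224 best=256 → r--
[0,13] min(19,20)*13=247 best=256 → l++
[1,13] min(7,20)*12=84 best=256 → l++
[2,13] min(13,20)*11=143 best=256 → l++

l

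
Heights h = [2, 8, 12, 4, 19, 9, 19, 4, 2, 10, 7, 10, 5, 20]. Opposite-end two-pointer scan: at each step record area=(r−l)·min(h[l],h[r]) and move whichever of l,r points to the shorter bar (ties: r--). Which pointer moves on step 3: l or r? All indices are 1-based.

l

[1,14] min(2,20)*13=26 best=26 * → l++
[2,14] min(8,20)*12=96 best=96 * → l++
[3,14] min(12,20)*11=132 best=132 * → l++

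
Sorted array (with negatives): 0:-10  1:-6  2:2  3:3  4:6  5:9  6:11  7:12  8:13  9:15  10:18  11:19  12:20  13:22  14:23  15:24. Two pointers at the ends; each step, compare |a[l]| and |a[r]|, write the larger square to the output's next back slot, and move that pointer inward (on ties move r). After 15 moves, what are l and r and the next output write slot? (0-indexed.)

[0,15] |-10|<=|24| out[15]=576 → r--
[0,14] |-10|<=|23| out[14]=529 → r--
[0,13] |-10|<=|22| out[13]=484 → r--
[0,12] |-10|<=|20| out[12]=400 → r--
[0,11] |-10|<=|19| out[11]=361 → r--
[0,10] |-10|<=|18| out[10]=324 → r--
[0,9] |-10|<=|15| out[9]=225 → r--
[0,8] |-10|<=|13| out[8]=169 → r--
[0,7] |-10|<=|12| out[7]=144 → r--
[0,6] |-10|<=|11| out[6]=121 → r--
[0,5] |-10|>|9| out[5]=100 → l++
[1,5] |-6|<=|9| out[4]=81 → r--
[1,4] |-6|<=|6| out[3]=36 → r--
[1,3] |-6|>|3| out[2]=36 → l++
[2,3] |2|<=|3| out[1]=9 → r--

l=2, r=2, next write slot=0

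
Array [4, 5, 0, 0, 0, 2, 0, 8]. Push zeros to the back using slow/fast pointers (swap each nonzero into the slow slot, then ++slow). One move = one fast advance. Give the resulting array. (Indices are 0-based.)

slow=0 fast=0: a[fast]=4≠0 swap→a[0]=4, slow++,fast++
slow=1 fast=1: a[fast]=5≠0 swap→a[1]=5, slow++,fast++
slow=2 fast=2: a[fast]=0, fast++
slow=2 fast=3: a[fast]=0, fast++
slow=2 fast=4: a[fast]=0, fast++
slow=2 fast=5: a[fast]=2≠0 swap→a[2]=2, slow++,fast++
slow=3 fast=6: a[fast]=0, fast++
slow=3 fast=7: a[fast]=8≠0 swap→a[3]=8, slow++,fast++

[4, 5, 2, 8, 0, 0, 0, 0]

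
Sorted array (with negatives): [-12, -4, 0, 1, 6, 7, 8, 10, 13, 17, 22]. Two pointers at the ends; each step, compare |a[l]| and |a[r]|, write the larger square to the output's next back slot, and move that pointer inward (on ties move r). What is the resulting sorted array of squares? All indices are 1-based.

[0, 1, 16, 36, 49, 64, 100, 144, 169, 289, 484]

l=1 r=11: |-12|<=|22| out[11]=484, r--
l=1 r=10: |-12|<=|17| out[10]=289, r--
l=1 r=9: |-12|<=|13| out[9]=169, r--
l=1 r=8: |-12|>|10| out[8]=144, l++
l=2 r=8: |-4|<=|10| out[7]=100, r--
l=2 r=7: |-4|<=|8| out[6]=64, r--
l=2 r=6: |-4|<=|7| out[5]=49, r--
l=2 r=5: |-4|<=|6| out[4]=36, r--
l=2 r=4: |-4|>|1| out[3]=16, l++
l=3 r=4: |0|<=|1| out[2]=1, r--
l=3 r=3: |0|<=|0| out[1]=0, r--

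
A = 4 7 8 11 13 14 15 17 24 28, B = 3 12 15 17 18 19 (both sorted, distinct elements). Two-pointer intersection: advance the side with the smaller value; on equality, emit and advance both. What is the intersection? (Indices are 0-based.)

intersection = [15, 17]

[i=0,j=0] 4>3 → j++
[i=0,j=1] 4<12 → i++
[i=1,j=1] 7<12 → i++
[i=2,j=1] 8<12 → i++
[i=3,j=1] 11<12 → i++
[i=4,j=1] 13>12 → j++
[i=4,j=2] 13<15 → i++
[i=5,j=2] 14<15 → i++
[i=6,j=2] 15==15 emit → i++,j++
[i=7,j=3] 17==17 emit → i++,j++
[i=8,j=4] 24>18 → j++
[i=8,j=5] 24>19 → j++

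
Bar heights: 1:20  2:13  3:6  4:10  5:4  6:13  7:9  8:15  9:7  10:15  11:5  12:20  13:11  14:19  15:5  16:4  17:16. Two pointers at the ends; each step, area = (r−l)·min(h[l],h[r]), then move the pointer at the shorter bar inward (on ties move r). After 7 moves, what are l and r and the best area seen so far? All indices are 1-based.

l=1 r=17: min(20,16)*16=256 best=256 *, r--
l=1 r=16: min(20,4)*15=60 best=256, r--
l=1 r=15: min(20,5)*14=70 best=256, r--
l=1 r=14: min(20,19)*13=247 best=256, r--
l=1 r=13: min(20,11)*12=132 best=256, r--
l=1 r=12: min(20,20)*11=220 best=256, r--
l=1 r=11: min(20,5)*10=50 best=256, r--

l=1, r=10, best area=256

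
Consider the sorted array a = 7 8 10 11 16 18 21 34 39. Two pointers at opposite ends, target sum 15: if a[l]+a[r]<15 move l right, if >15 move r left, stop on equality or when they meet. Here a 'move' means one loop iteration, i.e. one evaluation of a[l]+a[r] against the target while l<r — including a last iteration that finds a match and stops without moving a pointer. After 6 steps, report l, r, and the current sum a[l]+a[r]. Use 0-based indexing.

l=0 r=8: 7+39=46 >15, r--
l=0 r=7: 7+34=41 >15, r--
l=0 r=6: 7+21=28 >15, r--
l=0 r=5: 7+18=25 >15, r--
l=0 r=4: 7+16=23 >15, r--
l=0 r=3: 7+11=18 >15, r--

l=0, r=2, sum=17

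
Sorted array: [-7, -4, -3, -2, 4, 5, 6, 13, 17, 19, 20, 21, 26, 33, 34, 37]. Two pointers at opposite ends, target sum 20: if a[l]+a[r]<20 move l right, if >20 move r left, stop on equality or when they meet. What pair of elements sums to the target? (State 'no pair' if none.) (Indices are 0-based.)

[0,15] -7+37=30 >20 → r--
[0,14] -7+34=27 >20 → r--
[0,13] -7+33=26 >20 → r--
[0,12] -7+26=19 <20 → l++
[1,12] -4+26=22 >20 → r--
[1,11] -4+21=17 <20 → l++
[2,11] -3+21=18 <20 → l++
[3,11] -2+21=19 <20 → l++
[4,11] 4+21=25 >20 → r--
[4,10] 4+20=24 >20 → r--
[4,9] 4+19=23 >20 → r--
[4,8] 4+17=21 >20 → r--
[4,7] 4+13=17 <20 → l++
[5,7] 5+13=18 <20 → l++
[6,7] 6+13=19 <20 → l++

no pair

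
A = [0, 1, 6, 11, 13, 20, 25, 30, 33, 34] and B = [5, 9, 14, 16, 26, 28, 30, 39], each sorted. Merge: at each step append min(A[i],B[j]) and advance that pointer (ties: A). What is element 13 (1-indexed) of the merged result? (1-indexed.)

[i=1,j=1] A[i]=0<=B[j]=5 take 0 → i++
[i=2,j=1] A[i]=1<=B[j]=5 take 1 → i++
[i=3,j=1] A[i]=6>B[j]=5 take 5 → j++
[i=3,j=2] A[i]=6<=B[j]=9 take 6 → i++
[i=4,j=2] A[i]=11>B[j]=9 take 9 → j++
[i=4,j=3] A[i]=11<=B[j]=14 take 11 → i++
[i=5,j=3] A[i]=13<=B[j]=14 take 13 → i++
[i=6,j=3] A[i]=20>B[j]=14 take 14 → j++
[i=6,j=4] A[i]=20>B[j]=16 take 16 → j++
[i=6,j=5] A[i]=20<=B[j]=26 take 20 → i++
[i=7,j=5] A[i]=25<=B[j]=26 take 25 → i++
[i=8,j=5] A[i]=30>B[j]=26 take 26 → j++
[i=8,j=6] A[i]=30>B[j]=28 take 28 → j++
[i=8,j=7] A[i]=30<=B[j]=30 take 30 → i++
[i=9,j=7] A[i]=33>B[j]=30 take 30 → j++
[i=9,j=8] A[i]=33<=B[j]=39 take 33 → i++
[i=10,j=8] A[i]=34<=B[j]=39 take 34 → i++
[i=11,j=8] A done, take B[j]=39 → j++

merged[13] = 28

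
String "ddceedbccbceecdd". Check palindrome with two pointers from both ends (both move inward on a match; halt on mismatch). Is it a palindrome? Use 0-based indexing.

[0,15] 'd'=='d' → l++,r--
[1,14] 'd'=='d' → l++,r--
[2,13] 'c'=='c' → l++,r--
[3,12] 'e'=='e' → l++,r--
[4,11] 'e'=='e' → l++,r--
[5,10] 'd'!='c' → stop

not a palindrome (mismatch at 5,10)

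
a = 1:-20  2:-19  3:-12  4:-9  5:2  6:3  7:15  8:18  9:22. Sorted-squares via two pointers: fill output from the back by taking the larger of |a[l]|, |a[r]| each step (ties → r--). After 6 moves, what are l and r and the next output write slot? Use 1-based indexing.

l=4, r=6, next write slot=3

[1,9] |-20|<=|22| out[9]=484 → r--
[1,8] |-20|>|18| out[8]=400 → l++
[2,8] |-19|>|18| out[7]=361 → l++
[3,8] |-12|<=|18| out[6]=324 → r--
[3,7] |-12|<=|15| out[5]=225 → r--
[3,6] |-12|>|3| out[4]=144 → l++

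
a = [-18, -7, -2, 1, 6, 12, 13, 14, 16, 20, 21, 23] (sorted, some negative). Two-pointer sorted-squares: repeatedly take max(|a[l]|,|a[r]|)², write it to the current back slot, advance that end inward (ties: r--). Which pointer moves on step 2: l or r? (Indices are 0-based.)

[0,11] |-18|<=|23| out[11]=529 → r--
[0,10] |-18|<=|21| out[10]=441 → r--

r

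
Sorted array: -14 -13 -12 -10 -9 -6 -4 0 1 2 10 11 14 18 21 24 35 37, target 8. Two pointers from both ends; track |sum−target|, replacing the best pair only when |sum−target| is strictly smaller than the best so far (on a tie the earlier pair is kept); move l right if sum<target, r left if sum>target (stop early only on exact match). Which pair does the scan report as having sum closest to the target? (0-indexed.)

pair (-13, 21) with sum 8 (|Δ|=0)

[0,17] -14+37=23 d=15 * → r--
[0,16] -14+35=21 d=13 * → r--
[0,15] -14+24=10 d=2 * → r--
[0,14] -14+21=7 d=1 * → l++
[1,14] -13+21=8 d=0 * → stop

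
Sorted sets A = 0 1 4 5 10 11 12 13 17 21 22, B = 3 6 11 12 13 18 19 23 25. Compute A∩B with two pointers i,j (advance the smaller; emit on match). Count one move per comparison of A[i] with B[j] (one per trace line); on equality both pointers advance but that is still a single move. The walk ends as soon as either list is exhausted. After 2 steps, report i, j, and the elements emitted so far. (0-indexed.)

i=2, j=0, emitted=[]

i=0 j=0: 0<3, i++
i=1 j=0: 1<3, i++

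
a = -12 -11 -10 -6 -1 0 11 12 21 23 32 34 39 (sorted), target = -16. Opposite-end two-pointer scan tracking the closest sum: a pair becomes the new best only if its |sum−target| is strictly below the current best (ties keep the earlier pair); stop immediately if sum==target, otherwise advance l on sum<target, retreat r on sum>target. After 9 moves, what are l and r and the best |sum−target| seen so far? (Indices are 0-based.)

l=0 r=12: -12+39=27 d=43 *, r--
l=0 r=11: -12+34=22 d=38 *, r--
l=0 r=10: -12+32=20 d=36 *, r--
l=0 r=9: -12+23=11 d=27 *, r--
l=0 r=8: -12+21=9 d=25 *, r--
l=0 r=7: -12+12=0 d=16 *, r--
l=0 r=6: -12+11=-1 d=15 *, r--
l=0 r=5: -12+0=-12 d=4 *, r--
l=0 r=4: -12+-1=-13 d=3 *, r--

l=0, r=3, best |Δ|=3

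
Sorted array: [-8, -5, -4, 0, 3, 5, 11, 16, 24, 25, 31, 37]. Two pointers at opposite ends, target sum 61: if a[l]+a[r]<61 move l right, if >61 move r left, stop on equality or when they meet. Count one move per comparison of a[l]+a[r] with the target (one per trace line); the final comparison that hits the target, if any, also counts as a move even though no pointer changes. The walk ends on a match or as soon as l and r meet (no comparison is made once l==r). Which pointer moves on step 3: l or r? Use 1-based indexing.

l=1 r=12: -8+37=29 <61, l++
l=2 r=12: -5+37=32 <61, l++
l=3 r=12: -4+37=33 <61, l++

l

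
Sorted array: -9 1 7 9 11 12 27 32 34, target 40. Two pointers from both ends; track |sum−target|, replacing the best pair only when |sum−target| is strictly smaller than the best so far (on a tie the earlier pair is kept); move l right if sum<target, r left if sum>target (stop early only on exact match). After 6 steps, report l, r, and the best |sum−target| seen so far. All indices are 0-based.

l=0 r=8: -9+34=25 d=15 *, l++
l=1 r=8: 1+34=35 d=5 *, l++
l=2 r=8: 7+34=41 d=1 *, r--
l=2 r=7: 7+32=39 d=1, l++
l=3 r=7: 9+32=41 d=1, r--
l=3 r=6: 9+27=36 d=4, l++

l=4, r=6, best |Δ|=1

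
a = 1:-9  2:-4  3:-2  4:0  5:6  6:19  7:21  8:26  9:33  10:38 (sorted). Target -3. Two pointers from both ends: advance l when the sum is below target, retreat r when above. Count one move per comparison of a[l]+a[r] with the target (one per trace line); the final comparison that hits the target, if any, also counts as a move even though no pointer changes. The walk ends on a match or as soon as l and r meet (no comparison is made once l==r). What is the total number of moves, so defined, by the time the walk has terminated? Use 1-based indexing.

l=1 r=10: -9+38=29 >-3, r--
l=1 r=9: -9+33=24 >-3, r--
l=1 r=8: -9+26=17 >-3, r--
l=1 r=7: -9+21=12 >-3, r--
l=1 r=6: -9+19=10 >-3, r--
l=1 r=5: -9+6=-3, found

6 moves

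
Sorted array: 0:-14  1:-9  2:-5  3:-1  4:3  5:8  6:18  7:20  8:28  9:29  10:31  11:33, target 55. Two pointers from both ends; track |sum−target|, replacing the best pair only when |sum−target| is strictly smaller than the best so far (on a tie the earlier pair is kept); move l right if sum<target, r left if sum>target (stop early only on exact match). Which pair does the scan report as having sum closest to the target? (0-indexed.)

[0,11] -14+33=19 d=36 * → l++
[1,11] -9+33=24 d=31 * → l++
[2,11] -5+33=28 d=27 * → l++
[3,11] -1+33=32 d=23 * → l++
[4,11] 3+33=36 d=19 * → l++
[5,11] 8+33=41 d=14 * → l++
[6,11] 18+33=51 d=4 * → l++
[7,11] 20+33=53 d=2 * → l++
[8,11] 28+33=61 d=6 → r--
[8,10] 28+31=59 d=4 → r--
[8,9] 28+29=57 d=2 → r--

pair (20, 33) with sum 53 (|Δ|=2)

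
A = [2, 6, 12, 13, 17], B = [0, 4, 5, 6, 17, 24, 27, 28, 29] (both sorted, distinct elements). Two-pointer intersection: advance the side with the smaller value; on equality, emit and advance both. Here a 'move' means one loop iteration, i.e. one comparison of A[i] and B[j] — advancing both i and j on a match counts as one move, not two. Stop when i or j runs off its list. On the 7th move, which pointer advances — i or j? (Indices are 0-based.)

i

[i=0,j=0] 2>0 → j++
[i=0,j=1] 2<4 → i++
[i=1,j=1] 6>4 → j++
[i=1,j=2] 6>5 → j++
[i=1,j=3] 6==6 emit → i++,j++
[i=2,j=4] 12<17 → i++
[i=3,j=4] 13<17 → i++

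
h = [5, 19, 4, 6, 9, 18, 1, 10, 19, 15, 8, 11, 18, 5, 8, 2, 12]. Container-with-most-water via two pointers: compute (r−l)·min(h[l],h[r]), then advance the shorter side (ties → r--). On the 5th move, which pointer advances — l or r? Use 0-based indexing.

r

[0,16] min(5,12)*16=80 best=80 * → l++
[1,16] min(19,12)*15=180 best=180 * → r--
[1,15] min(19,2)*14=28 best=180 → r--
[1,14] min(19,8)*13=104 best=180 → r--
[1,13] min(19,5)*12=60 best=180 → r--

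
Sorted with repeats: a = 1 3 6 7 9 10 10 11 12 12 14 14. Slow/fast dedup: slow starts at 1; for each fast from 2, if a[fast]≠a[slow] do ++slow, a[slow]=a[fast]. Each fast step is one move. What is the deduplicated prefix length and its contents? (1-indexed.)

slow=1 fast=2: a[fast]=3≠a[slow]=1 write a[2]=3, slow++,fast++
slow=2 fast=3: a[fast]=6≠a[slow]=3 write a[3]=6, slow++,fast++
slow=3 fast=4: a[fast]=7≠a[slow]=6 write a[4]=7, slow++,fast++
slow=4 fast=5: a[fast]=9≠a[slow]=7 write a[5]=9, slow++,fast++
slow=5 fast=6: a[fast]=10≠a[slow]=9 write a[6]=10, slow++,fast++
slow=6 fast=7: a[fast]=10=a[slow] dup, fast++
slow=6 fast=8: a[fast]=11≠a[slow]=10 write a[7]=11, slow++,fast++
slow=7 fast=9: a[fast]=12≠a[slow]=11 write a[8]=12, slow++,fast++
slow=8 fast=10: a[fast]=12=a[slow] dup, fast++
slow=8 fast=11: a[fast]=14≠a[slow]=12 write a[9]=14, slow++,fast++
slow=9 fast=12: a[fast]=14=a[slow] dup, fast++

length 9; prefix = [1, 3, 6, 7, 9, 10, 11, 12, 14]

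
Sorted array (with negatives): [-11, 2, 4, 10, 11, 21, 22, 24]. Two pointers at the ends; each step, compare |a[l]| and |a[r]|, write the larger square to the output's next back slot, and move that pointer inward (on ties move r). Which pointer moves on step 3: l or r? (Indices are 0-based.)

l=0 r=7: |-11|<=|24| out[7]=576, r--
l=0 r=6: |-11|<=|22| out[6]=484, r--
l=0 r=5: |-11|<=|21| out[5]=441, r--

r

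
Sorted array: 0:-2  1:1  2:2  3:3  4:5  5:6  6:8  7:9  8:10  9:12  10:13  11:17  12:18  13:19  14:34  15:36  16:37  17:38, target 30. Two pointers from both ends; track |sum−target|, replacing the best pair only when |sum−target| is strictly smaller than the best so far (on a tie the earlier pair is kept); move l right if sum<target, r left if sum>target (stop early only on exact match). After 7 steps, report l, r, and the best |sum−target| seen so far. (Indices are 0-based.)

l=3, r=13, best |Δ|=2

l=0 r=17: -2+38=36 d=6 *, r--
l=0 r=16: -2+37=35 d=5 *, r--
l=0 r=15: -2+36=34 d=4 *, r--
l=0 r=14: -2+34=32 d=2 *, r--
l=0 r=13: -2+19=17 d=13, l++
l=1 r=13: 1+19=20 d=10, l++
l=2 r=13: 2+19=21 d=9, l++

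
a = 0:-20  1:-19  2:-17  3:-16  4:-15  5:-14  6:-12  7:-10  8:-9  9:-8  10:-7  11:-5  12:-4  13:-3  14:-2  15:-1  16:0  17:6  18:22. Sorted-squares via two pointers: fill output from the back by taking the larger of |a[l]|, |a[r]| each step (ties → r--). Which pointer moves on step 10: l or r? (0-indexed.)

[0,18] |-20|<=|22| out[18]=484 → r--
[0,17] |-20|>|6| out[17]=400 → l++
[1,17] |-19|>|6| out[16]=361 → l++
[2,17] |-17|>|6| out[15]=289 → l++
[3,17] |-16|>|6| out[14]=256 → l++
[4,17] |-15|>|6| out[13]=225 → l++
[5,17] |-14|>|6| out[12]=196 → l++
[6,17] |-12|>|6| out[11]=144 → l++
[7,17] |-10|>|6| out[10]=100 → l++
[8,17] |-9|>|6| out[9]=81 → l++

l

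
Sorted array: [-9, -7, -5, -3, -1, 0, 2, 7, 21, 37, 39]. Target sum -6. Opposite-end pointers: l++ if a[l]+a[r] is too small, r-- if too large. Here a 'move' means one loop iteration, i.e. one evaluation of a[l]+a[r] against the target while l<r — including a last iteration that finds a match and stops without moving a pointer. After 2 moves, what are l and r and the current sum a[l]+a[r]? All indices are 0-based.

l=0, r=8, sum=12

l=0 r=10: -9+39=30 >-6, r--
l=0 r=9: -9+37=28 >-6, r--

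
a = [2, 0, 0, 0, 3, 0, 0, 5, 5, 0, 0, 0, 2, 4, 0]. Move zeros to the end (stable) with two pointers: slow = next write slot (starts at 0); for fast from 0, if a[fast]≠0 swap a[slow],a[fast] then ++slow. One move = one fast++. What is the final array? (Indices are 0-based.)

slow=0 fast=0: a[fast]=2≠0 swap→a[0]=2, slow++,fast++
slow=1 fast=1: a[fast]=0, fast++
slow=1 fast=2: a[fast]=0, fast++
slow=1 fast=3: a[fast]=0, fast++
slow=1 fast=4: a[fast]=3≠0 swap→a[1]=3, slow++,fast++
slow=2 fast=5: a[fast]=0, fast++
slow=2 fast=6: a[fast]=0, fast++
slow=2 fast=7: a[fast]=5≠0 swap→a[2]=5, slow++,fast++
slow=3 fast=8: a[fast]=5≠0 swap→a[3]=5, slow++,fast++
slow=4 fast=9: a[fast]=0, fast++
slow=4 fast=10: a[fast]=0, fast++
slow=4 fast=11: a[fast]=0, fast++
slow=4 fast=12: a[fast]=2≠0 swap→a[4]=2, slow++,fast++
slow=5 fast=13: a[fast]=4≠0 swap→a[5]=4, slow++,fast++
slow=6 fast=14: a[fast]=0, fast++

[2, 3, 5, 5, 2, 4, 0, 0, 0, 0, 0, 0, 0, 0, 0]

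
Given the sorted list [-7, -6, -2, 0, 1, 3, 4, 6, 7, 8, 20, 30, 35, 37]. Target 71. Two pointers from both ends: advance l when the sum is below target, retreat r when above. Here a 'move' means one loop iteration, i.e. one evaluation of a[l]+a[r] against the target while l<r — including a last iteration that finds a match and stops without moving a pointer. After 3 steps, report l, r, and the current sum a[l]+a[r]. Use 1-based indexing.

l=4, r=14, sum=37

l=1 r=14: -7+37=30 <71, l++
l=2 r=14: -6+37=31 <71, l++
l=3 r=14: -2+37=35 <71, l++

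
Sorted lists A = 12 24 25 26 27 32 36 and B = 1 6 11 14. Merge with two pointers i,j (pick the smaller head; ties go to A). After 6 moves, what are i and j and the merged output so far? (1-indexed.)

i=1 j=1: A[i]=12>B[j]=1 take 1, j++
i=1 j=2: A[i]=12>B[j]=6 take 6, j++
i=1 j=3: A[i]=12>B[j]=11 take 11, j++
i=1 j=4: A[i]=12<=B[j]=14 take 12, i++
i=2 j=4: A[i]=24>B[j]=14 take 14, j++
i=2 j=5: B done, take A[i]=24, i++

i=3, j=5, merged so far=[1, 6, 11, 12, 14, 24]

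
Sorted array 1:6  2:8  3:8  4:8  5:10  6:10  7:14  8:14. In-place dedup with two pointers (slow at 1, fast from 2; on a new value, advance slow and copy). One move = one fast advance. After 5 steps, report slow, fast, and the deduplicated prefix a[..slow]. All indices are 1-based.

slow=1 fast=2: a[fast]=8≠a[slow]=6 write a[2]=8, slow++,fast++
slow=2 fast=3: a[fast]=8=a[slow] dup, fast++
slow=2 fast=4: a[fast]=8=a[slow] dup, fast++
slow=2 fast=5: a[fast]=10≠a[slow]=8 write a[3]=10, slow++,fast++
slow=3 fast=6: a[fast]=10=a[slow] dup, fast++

slow=3, fast=7, prefix=[6, 8, 10]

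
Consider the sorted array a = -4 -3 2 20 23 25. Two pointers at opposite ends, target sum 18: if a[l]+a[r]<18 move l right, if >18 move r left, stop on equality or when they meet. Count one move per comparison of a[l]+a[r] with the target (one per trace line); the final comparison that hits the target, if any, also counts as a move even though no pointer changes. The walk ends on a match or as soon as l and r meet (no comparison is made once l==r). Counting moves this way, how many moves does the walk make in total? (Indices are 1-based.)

l=1 r=6: -4+25=21 >18, r--
l=1 r=5: -4+23=19 >18, r--
l=1 r=4: -4+20=16 <18, l++
l=2 r=4: -3+20=17 <18, l++
l=3 r=4: 2+20=22 >18, r--

5 moves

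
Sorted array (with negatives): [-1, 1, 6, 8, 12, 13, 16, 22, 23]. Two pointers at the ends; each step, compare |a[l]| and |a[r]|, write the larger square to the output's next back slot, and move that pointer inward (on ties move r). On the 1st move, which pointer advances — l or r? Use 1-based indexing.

r

[1,9] |-1|<=|23| out[9]=529 → r--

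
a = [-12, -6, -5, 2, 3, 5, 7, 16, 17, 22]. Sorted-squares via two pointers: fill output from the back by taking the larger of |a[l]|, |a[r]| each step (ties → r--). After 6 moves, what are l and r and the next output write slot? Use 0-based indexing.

l=2, r=5, next write slot=3

l=0 r=9: |-12|<=|22| out[9]=484, r--
l=0 r=8: |-12|<=|17| out[8]=289, r--
l=0 r=7: |-12|<=|16| out[7]=256, r--
l=0 r=6: |-12|>|7| out[6]=144, l++
l=1 r=6: |-6|<=|7| out[5]=49, r--
l=1 r=5: |-6|>|5| out[4]=36, l++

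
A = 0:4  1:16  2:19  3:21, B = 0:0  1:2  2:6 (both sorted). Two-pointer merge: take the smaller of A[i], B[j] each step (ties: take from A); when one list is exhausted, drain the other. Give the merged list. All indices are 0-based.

i=0 j=0: A[i]=4>B[j]=0 take 0, j++
i=0 j=1: A[i]=4>B[j]=2 take 2, j++
i=0 j=2: A[i]=4<=B[j]=6 take 4, i++
i=1 j=2: A[i]=16>B[j]=6 take 6, j++
i=1 j=3: B done, take A[i]=16, i++
i=2 j=3: B done, take A[i]=19, i++
i=3 j=3: B done, take A[i]=21, i++

[0, 2, 4, 6, 16, 19, 21]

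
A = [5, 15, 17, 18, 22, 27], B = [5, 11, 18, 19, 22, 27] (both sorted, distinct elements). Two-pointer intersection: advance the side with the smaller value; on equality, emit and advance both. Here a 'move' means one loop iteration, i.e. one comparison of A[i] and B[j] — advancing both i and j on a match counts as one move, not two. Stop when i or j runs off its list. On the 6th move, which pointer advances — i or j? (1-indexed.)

[i=1,j=1] 5==5 emit → i++,j++
[i=2,j=2] 15>11 → j++
[i=2,j=3] 15<18 → i++
[i=3,j=3] 17<18 → i++
[i=4,j=3] 18==18 emit → i++,j++
[i=5,j=4] 22>19 → j++

j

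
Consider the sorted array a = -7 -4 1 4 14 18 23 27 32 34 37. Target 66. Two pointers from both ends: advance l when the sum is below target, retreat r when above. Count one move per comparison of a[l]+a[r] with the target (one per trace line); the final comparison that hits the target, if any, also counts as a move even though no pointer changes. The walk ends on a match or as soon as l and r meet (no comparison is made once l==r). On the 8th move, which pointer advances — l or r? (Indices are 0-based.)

l

[0,10] -7+37=30 <66 → l++
[1,10] -4+37=33 <66 → l++
[2,10] 1+37=38 <66 → l++
[3,10] 4+37=41 <66 → l++
[4,10] 14+37=51 <66 → l++
[5,10] 18+37=55 <66 → l++
[6,10] 23+37=60 <66 → l++
[7,10] 27+37=64 <66 → l++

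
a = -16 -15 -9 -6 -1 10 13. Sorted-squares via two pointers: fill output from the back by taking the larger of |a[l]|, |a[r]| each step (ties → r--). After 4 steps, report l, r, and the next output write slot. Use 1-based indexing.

[1,7] |-16|>|13| out[7]=256 → l++
[2,7] |-15|>|13| out[6]=225 → l++
[3,7] |-9|<=|13| out[5]=169 → r--
[3,6] |-9|<=|10| out[4]=100 → r--

l=3, r=5, next write slot=3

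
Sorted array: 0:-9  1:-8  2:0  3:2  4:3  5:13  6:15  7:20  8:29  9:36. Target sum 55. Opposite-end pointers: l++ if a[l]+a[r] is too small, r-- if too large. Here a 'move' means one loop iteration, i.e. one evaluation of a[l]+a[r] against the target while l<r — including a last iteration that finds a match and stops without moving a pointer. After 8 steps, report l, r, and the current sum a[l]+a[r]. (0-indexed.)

[0,9] -9+36=27 <55 → l++
[1,9] -8+36=28 <55 → l++
[2,9] 0+36=36 <55 → l++
[3,9] 2+36=38 <55 → l++
[4,9] 3+36=39 <55 → l++
[5,9] 13+36=49 <55 → l++
[6,9] 15+36=51 <55 → l++
[7,9] 20+36=56 >55 → r--

l=7, r=8, sum=49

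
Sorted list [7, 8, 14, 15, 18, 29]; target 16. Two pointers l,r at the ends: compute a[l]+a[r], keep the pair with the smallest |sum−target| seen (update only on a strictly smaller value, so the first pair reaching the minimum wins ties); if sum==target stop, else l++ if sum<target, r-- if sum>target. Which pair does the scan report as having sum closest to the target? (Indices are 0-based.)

l=0 r=5: 7+29=36 d=20 *, r--
l=0 r=4: 7+18=25 d=9 *, r--
l=0 r=3: 7+15=22 d=6 *, r--
l=0 r=2: 7+14=21 d=5 *, r--
l=0 r=1: 7+8=15 d=1 *, l++

pair (7, 8) with sum 15 (|Δ|=1)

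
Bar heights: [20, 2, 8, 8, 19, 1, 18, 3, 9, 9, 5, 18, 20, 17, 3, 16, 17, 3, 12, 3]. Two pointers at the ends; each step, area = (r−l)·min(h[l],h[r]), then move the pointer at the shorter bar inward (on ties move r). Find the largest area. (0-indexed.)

l=0 r=19: min(20,3)*19=57 best=57 *, r--
l=0 r=18: min(20,12)*18=216 best=216 *, r--
l=0 r=17: min(20,3)*17=51 best=216, r--
l=0 r=16: min(20,17)*16=272 best=272 *, r--
l=0 r=15: min(20,16)*15=240 best=272, r--
l=0 r=14: min(20,3)*14=42 best=272, r--
l=0 r=13: min(20,17)*13=221 best=272, r--
l=0 r=12: min(20,20)*12=240 best=272, r--
l=0 r=11: min(20,18)*11=198 best=272, r--
l=0 r=10: min(20,5)*10=50 best=272, r--
l=0 r=9: min(20,9)*9=81 best=272, r--
l=0 r=8: min(20,9)*8=72 best=272, r--
l=0 r=7: min(20,3)*7=21 best=272, r--
l=0 r=6: min(20,18)*6=108 best=272, r--
l=0 r=5: min(20,1)*5=5 best=272, r--
l=0 r=4: min(20,19)*4=76 best=272, r--
l=0 r=3: min(20,8)*3=24 best=272, r--
l=0 r=2: min(20,8)*2=16 best=272, r--
l=0 r=1: min(20,2)*1=2 best=272, r--

max area = 272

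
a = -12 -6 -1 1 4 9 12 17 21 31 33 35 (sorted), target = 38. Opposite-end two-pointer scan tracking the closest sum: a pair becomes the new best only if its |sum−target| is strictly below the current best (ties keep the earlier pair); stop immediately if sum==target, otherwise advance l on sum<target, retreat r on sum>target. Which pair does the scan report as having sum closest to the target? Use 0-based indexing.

pair (17, 21) with sum 38 (|Δ|=0)

l=0 r=11: -12+35=23 d=15 *, l++
l=1 r=11: -6+35=29 d=9 *, l++
l=2 r=11: -1+35=34 d=4 *, l++
l=3 r=11: 1+35=36 d=2 *, l++
l=4 r=11: 4+35=39 d=1 *, r--
l=4 r=10: 4+33=37 d=1, l++
l=5 r=10: 9+33=42 d=4, r--
l=5 r=9: 9+31=40 d=2, r--
l=5 r=8: 9+21=30 d=8, l++
l=6 r=8: 12+21=33 d=5, l++
l=7 r=8: 17+21=38 d=0 *, stop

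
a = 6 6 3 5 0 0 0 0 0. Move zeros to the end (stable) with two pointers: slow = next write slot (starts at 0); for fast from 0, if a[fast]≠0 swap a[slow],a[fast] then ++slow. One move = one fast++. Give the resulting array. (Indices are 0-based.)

slow=0 fast=0: a[fast]=6≠0 swap→a[0]=6, slow++,fast++
slow=1 fast=1: a[fast]=6≠0 swap→a[1]=6, slow++,fast++
slow=2 fast=2: a[fast]=3≠0 swap→a[2]=3, slow++,fast++
slow=3 fast=3: a[fast]=5≠0 swap→a[3]=5, slow++,fast++
slow=4 fast=4: a[fast]=0, fast++
slow=4 fast=5: a[fast]=0, fast++
slow=4 fast=6: a[fast]=0, fast++
slow=4 fast=7: a[fast]=0, fast++
slow=4 fast=8: a[fast]=0, fast++

[6, 6, 3, 5, 0, 0, 0, 0, 0]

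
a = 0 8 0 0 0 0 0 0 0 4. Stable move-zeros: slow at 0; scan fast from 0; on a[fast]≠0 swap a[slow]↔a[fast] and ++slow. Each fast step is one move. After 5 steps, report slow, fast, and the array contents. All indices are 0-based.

slow=1, fast=5, a=[8, 0, 0, 0, 0, 0, 0, 0, 0, 4]

(s=0,f=0) a[fast]=0 → fast++
(s=0,f=1) a[fast]=8≠0 swap→a[0]=8 → slow++,fast++
(s=1,f=2) a[fast]=0 → fast++
(s=1,f=3) a[fast]=0 → fast++
(s=1,f=4) a[fast]=0 → fast++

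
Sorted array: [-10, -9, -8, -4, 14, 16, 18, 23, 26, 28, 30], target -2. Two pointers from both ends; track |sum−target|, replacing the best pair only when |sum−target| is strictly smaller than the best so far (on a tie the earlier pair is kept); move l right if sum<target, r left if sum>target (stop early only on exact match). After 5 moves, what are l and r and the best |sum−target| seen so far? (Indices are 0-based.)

l=0 r=10: -10+30=20 d=22 *, r--
l=0 r=9: -10+28=18 d=20 *, r--
l=0 r=8: -10+26=16 d=18 *, r--
l=0 r=7: -10+23=13 d=15 *, r--
l=0 r=6: -10+18=8 d=10 *, r--

l=0, r=5, best |Δ|=10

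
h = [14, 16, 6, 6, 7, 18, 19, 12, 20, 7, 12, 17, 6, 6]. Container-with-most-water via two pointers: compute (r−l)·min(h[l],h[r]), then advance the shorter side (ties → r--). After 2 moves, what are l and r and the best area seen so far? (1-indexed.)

l=1, r=12, best area=78

l=1 r=14: min(14,6)*13=78 best=78 *, r--
l=1 r=13: min(14,6)*12=72 best=78, r--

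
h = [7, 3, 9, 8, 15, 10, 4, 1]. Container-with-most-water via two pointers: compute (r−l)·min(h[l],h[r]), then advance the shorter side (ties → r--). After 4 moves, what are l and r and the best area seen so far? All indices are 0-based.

l=2, r=5, best area=35

[0,7] min(7,1)*7=7 best=7 * → r--
[0,6] min(7,4)*6=24 best=24 * → r--
[0,5] min(7,10)*5=35 best=35 * → l++
[1,5] min(3,10)*4=12 best=35 → l++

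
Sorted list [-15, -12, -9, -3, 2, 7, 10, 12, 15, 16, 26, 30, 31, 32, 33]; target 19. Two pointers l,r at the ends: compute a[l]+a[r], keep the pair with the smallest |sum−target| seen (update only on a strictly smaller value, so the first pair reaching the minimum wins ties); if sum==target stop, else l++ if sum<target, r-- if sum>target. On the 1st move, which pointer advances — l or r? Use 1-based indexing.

[1,15] -15+33=18 d=1 * → l++

l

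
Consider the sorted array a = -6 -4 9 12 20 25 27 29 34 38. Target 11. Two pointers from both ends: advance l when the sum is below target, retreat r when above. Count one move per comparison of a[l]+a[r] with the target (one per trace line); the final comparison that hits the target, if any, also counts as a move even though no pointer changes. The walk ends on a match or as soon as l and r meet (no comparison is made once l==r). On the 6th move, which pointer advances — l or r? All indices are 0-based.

[0,9] -6+38=32 >11 → r--
[0,8] -6+34=28 >11 → r--
[0,7] -6+29=23 >11 → r--
[0,6] -6+27=21 >11 → r--
[0,5] -6+25=19 >11 → r--
[0,4] -6+20=14 >11 → r--

r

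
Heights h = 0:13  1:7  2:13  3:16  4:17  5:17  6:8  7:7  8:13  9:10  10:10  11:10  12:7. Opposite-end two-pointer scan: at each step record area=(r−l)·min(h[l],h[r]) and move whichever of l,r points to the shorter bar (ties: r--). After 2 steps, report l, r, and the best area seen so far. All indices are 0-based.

l=0, r=10, best area=110

[0,12] min(13,7)*12=84 best=84 * → r--
[0,11] min(13,10)*11=110 best=110 * → r--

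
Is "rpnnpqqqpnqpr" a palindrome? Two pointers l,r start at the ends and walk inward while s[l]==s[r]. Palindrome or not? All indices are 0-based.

[0,12] 'r'=='r' → l++,r--
[1,11] 'p'=='p' → l++,r--
[2,10] 'n'!='q' → stop

not a palindrome (mismatch at 2,10)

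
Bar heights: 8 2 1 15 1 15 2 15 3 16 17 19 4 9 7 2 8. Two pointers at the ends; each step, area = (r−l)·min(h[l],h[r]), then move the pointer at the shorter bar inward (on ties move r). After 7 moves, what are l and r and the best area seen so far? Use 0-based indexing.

l=3, r=12, best area=128

l=0 r=16: min(8,8)*16=128 best=128 *, r--
l=0 r=15: min(8,2)*15=30 best=128, r--
l=0 r=14: min(8,7)*14=98 best=128, r--
l=0 r=13: min(8,9)*13=104 best=128, l++
l=1 r=13: min(2,9)*12=24 best=128, l++
l=2 r=13: min(1,9)*11=11 best=128, l++
l=3 r=13: min(15,9)*10=90 best=128, r--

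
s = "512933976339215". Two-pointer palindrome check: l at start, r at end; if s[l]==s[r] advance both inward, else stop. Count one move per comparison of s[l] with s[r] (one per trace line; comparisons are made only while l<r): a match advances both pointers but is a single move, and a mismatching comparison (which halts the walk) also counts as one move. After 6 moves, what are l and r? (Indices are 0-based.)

l=0 r=14: '5'=='5', l++,r--
l=1 r=13: '1'=='1', l++,r--
l=2 r=12: '2'=='2', l++,r--
l=3 r=11: '9'=='9', l++,r--
l=4 r=10: '3'=='3', l++,r--
l=5 r=9: '3'=='3', l++,r--

l=6, r=8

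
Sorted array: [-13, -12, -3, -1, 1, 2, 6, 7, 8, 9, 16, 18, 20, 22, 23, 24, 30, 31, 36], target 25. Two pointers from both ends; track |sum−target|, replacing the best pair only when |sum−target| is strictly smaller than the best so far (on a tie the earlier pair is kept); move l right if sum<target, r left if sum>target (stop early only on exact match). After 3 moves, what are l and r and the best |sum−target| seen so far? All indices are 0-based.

[0,18] -13+36=23 d=2 * → l++
[1,18] -12+36=24 d=1 * → l++
[2,18] -3+36=33 d=8 → r--

l=2, r=17, best |Δ|=1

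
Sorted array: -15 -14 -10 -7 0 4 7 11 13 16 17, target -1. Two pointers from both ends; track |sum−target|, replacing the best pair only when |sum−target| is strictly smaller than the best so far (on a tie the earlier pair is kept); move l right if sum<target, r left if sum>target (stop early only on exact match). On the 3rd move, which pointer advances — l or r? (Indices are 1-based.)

l=1 r=11: -15+17=2 d=3 *, r--
l=1 r=10: -15+16=1 d=2 *, r--
l=1 r=9: -15+13=-2 d=1 *, l++

l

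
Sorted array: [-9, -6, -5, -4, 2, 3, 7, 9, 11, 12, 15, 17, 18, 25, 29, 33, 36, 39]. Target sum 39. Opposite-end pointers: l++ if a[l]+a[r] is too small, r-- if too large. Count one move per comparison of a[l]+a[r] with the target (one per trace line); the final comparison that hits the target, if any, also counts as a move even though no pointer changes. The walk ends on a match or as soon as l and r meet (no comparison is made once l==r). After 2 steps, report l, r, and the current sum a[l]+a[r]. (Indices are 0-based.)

l=0 r=17: -9+39=30 <39, l++
l=1 r=17: -6+39=33 <39, l++

l=2, r=17, sum=34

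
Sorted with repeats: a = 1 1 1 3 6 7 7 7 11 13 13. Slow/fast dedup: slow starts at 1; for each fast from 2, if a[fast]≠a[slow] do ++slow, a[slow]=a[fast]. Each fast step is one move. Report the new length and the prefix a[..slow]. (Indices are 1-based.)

(s=1,f=2) a[fast]=1=a[slow] dup → fast++
(s=1,f=3) a[fast]=1=a[slow] dup → fast++
(s=1,f=4) a[fast]=3≠a[slow]=1 write a[2]=3 → slow++,fast++
(s=2,f=5) a[fast]=6≠a[slow]=3 write a[3]=6 → slow++,fast++
(s=3,f=6) a[fast]=7≠a[slow]=6 write a[4]=7 → slow++,fast++
(s=4,f=7) a[fast]=7=a[slow] dup → fast++
(s=4,f=8) a[fast]=7=a[slow] dup → fast++
(s=4,f=9) a[fast]=11≠a[slow]=7 write a[5]=11 → slow++,fast++
(s=5,f=10) a[fast]=13≠a[slow]=11 write a[6]=13 → slow++,fast++
(s=6,f=11) a[fast]=13=a[slow] dup → fast++

length 6; prefix = [1, 3, 6, 7, 11, 13]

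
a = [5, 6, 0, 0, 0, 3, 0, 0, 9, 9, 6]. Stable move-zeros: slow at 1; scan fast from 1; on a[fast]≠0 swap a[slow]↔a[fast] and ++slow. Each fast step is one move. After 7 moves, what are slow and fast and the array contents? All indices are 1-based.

slow=4, fast=8, a=[5, 6, 3, 0, 0, 0, 0, 0, 9, 9, 6]

(s=1,f=1) a[fast]=5≠0 swap→a[1]=5 → slow++,fast++
(s=2,f=2) a[fast]=6≠0 swap→a[2]=6 → slow++,fast++
(s=3,f=3) a[fast]=0 → fast++
(s=3,f=4) a[fast]=0 → fast++
(s=3,f=5) a[fast]=0 → fast++
(s=3,f=6) a[fast]=3≠0 swap→a[3]=3 → slow++,fast++
(s=4,f=7) a[fast]=0 → fast++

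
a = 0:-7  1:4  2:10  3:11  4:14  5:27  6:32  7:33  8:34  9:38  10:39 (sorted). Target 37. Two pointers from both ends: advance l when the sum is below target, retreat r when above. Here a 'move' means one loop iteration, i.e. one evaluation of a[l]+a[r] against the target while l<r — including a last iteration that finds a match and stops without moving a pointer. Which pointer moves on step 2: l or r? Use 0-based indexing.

l=0 r=10: -7+39=32 <37, l++
l=1 r=10: 4+39=43 >37, r--

r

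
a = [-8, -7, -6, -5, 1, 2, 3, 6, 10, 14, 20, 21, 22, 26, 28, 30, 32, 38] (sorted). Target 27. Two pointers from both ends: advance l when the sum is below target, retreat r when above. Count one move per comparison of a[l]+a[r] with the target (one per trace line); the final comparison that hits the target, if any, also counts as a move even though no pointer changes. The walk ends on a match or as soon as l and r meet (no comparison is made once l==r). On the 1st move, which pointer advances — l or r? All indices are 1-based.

r

l=1 r=18: -8+38=30 >27, r--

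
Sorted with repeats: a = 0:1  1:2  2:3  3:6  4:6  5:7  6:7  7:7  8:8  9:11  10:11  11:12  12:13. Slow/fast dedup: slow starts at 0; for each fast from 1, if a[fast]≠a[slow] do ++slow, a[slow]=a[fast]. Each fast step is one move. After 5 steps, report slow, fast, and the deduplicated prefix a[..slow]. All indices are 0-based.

slow=4, fast=6, prefix=[1, 2, 3, 6, 7]

slow=0 fast=1: a[fast]=2≠a[slow]=1 write a[1]=2, slow++,fast++
slow=1 fast=2: a[fast]=3≠a[slow]=2 write a[2]=3, slow++,fast++
slow=2 fast=3: a[fast]=6≠a[slow]=3 write a[3]=6, slow++,fast++
slow=3 fast=4: a[fast]=6=a[slow] dup, fast++
slow=3 fast=5: a[fast]=7≠a[slow]=6 write a[4]=7, slow++,fast++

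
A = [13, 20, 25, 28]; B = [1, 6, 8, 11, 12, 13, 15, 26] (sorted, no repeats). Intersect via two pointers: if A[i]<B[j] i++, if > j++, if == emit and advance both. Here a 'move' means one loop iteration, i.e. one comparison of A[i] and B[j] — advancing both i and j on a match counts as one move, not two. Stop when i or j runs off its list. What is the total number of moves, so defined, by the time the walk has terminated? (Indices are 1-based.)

[i=1,j=1] 13>1 → j++
[i=1,j=2] 13>6 → j++
[i=1,j=3] 13>8 → j++
[i=1,j=4] 13>11 → j++
[i=1,j=5] 13>12 → j++
[i=1,j=6] 13==13 emit → i++,j++
[i=2,j=7] 20>15 → j++
[i=2,j=8] 20<26 → i++
[i=3,j=8] 25<26 → i++
[i=4,j=8] 28>26 → j++

10 moves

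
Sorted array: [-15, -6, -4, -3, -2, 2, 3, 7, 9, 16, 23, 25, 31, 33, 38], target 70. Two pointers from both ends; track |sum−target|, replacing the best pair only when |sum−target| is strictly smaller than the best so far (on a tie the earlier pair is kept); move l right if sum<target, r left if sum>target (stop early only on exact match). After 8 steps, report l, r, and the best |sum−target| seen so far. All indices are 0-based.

[0,14] -15+38=23 d=47 * → l++
[1,14] -6+38=32 d=38 * → l++
[2,14] -4+38=34 d=36 * → l++
[3,14] -3+38=35 d=35 * → l++
[4,14] -2+38=36 d=34 * → l++
[5,14] 2+38=40 d=30 * → l++
[6,14] 3+38=41 d=29 * → l++
[7,14] 7+38=45 d=25 * → l++

l=8, r=14, best |Δ|=25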